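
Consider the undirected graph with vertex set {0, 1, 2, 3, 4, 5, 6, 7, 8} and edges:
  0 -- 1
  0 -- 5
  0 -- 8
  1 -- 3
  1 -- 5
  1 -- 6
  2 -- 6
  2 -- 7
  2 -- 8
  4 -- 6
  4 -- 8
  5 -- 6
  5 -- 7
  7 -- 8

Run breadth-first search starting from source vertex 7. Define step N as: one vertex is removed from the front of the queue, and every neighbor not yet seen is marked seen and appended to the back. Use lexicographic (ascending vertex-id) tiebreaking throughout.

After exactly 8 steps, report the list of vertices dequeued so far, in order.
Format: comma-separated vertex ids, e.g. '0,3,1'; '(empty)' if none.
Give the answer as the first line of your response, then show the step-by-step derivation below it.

7,2,5,8,6,0,1,4

step 1: dequeue 7; queue=[2,5,8]; order=7
step 2: dequeue 2; queue=[5,8,6]; order=7,2
step 3: dequeue 5; queue=[8,6,0,1]; order=7,2,5
step 4: dequeue 8; queue=[6,0,1,4]; order=7,2,5,8
step 5: dequeue 6; queue=[0,1,4]; order=7,2,5,8,6
step 6: dequeue 0; queue=[1,4]; order=7,2,5,8,6,0
step 7: dequeue 1; queue=[4,3]; order=7,2,5,8,6,0,1
step 8: dequeue 4; queue=[3]; order=7,2,5,8,6,0,1,4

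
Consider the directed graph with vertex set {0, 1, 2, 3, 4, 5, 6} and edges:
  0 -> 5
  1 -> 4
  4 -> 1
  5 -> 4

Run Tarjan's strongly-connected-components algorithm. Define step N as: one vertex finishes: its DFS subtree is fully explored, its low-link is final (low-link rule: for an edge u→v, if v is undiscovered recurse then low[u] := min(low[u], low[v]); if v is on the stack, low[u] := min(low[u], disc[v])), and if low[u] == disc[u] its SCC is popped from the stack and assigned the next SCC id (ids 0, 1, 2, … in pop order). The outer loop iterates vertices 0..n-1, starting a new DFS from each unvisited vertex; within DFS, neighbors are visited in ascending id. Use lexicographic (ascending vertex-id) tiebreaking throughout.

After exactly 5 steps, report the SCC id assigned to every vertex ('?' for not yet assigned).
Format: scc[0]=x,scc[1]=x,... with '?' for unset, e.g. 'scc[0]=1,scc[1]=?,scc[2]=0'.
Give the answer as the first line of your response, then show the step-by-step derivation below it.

scc[0]=2,scc[1]=0,scc[2]=3,scc[3]=?,scc[4]=0,scc[5]=1,scc[6]=?

step 1: low=(low[0]=0,low[1]=2,low[2]=?,low[3]=?,low[4]=2,low[5]=1,low[6]=?); scc=(scc[0]=?,scc[1]=?,scc[2]=?,scc[3]=?,scc[4]=?,scc[5]=?,scc[6]=?)
step 2: low=(low[0]=0,low[1]=2,low[2]=?,low[3]=?,low[4]=2,low[5]=1,low[6]=?); scc=(scc[0]=?,scc[1]=0,scc[2]=?,scc[3]=?,scc[4]=0,scc[5]=?,scc[6]=?)
step 3: low=(low[0]=0,low[1]=2,low[2]=?,low[3]=?,low[4]=2,low[5]=1,low[6]=?); scc=(scc[0]=?,scc[1]=0,scc[2]=?,scc[3]=?,scc[4]=0,scc[5]=1,scc[6]=?)
step 4: low=(low[0]=0,low[1]=2,low[2]=?,low[3]=?,low[4]=2,low[5]=1,low[6]=?); scc=(scc[0]=2,scc[1]=0,scc[2]=?,scc[3]=?,scc[4]=0,scc[5]=1,scc[6]=?)
step 5: low=(low[0]=0,low[1]=2,low[2]=4,low[3]=?,low[4]=2,low[5]=1,low[6]=?); scc=(scc[0]=2,scc[1]=0,scc[2]=3,scc[3]=?,scc[4]=0,scc[5]=1,scc[6]=?)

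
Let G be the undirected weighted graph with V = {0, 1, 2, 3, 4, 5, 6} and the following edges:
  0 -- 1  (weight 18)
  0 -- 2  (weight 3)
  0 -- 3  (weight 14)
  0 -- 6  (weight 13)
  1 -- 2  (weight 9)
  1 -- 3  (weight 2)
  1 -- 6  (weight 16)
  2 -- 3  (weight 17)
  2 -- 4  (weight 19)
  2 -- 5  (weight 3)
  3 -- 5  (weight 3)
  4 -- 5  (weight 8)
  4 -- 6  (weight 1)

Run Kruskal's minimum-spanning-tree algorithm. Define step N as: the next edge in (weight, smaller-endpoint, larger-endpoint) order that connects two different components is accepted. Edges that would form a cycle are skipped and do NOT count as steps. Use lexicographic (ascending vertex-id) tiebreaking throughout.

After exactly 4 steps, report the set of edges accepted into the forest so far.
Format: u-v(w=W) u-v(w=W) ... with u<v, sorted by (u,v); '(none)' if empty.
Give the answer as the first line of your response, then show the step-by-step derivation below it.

0-2(w=3) 1-3(w=2) 2-5(w=3) 4-6(w=1)

step 1: add edge 4-6 (w=1); MST = {4-6(w=1)}
step 2: add edge 1-3 (w=2); MST = {1-3(w=2) 4-6(w=1)}
step 3: add edge 0-2 (w=3); MST = {0-2(w=3) 1-3(w=2) 4-6(w=1)}
step 4: add edge 2-5 (w=3); MST = {0-2(w=3) 1-3(w=2) 2-5(w=3) 4-6(w=1)}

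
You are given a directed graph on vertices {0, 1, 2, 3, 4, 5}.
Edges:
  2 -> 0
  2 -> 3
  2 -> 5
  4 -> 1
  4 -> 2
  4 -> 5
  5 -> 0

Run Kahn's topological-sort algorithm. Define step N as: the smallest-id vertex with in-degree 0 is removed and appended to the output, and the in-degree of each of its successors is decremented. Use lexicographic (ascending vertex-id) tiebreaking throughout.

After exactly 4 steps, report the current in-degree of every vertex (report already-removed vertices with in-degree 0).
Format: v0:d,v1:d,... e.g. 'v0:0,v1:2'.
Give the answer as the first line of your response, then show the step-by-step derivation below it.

v0:1,v1:0,v2:0,v3:0,v4:0,v5:0

step 1: output 4; order=[4]; indeg=(2,0,0,1,0,1)
step 2: output 1; order=[4,1]; indeg=(2,0,0,1,0,1)
step 3: output 2; order=[4,1,2]; indeg=(1,0,0,0,0,0)
step 4: output 3; order=[4,1,2,3]; indeg=(1,0,0,0,0,0)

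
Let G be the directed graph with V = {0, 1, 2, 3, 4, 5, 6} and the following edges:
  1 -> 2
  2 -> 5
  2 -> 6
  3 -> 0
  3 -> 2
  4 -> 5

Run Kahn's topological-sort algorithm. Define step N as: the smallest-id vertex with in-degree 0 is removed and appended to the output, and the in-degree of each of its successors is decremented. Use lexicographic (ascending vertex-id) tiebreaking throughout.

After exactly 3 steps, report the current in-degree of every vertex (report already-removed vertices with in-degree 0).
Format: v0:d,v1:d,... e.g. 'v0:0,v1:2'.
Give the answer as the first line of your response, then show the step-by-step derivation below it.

v0:0,v1:0,v2:0,v3:0,v4:0,v5:2,v6:1

step 1: output 1; order=[1]; indeg=(1,0,1,0,0,2,1)
step 2: output 3; order=[1,3]; indeg=(0,0,0,0,0,2,1)
step 3: output 0; order=[1,3,0]; indeg=(0,0,0,0,0,2,1)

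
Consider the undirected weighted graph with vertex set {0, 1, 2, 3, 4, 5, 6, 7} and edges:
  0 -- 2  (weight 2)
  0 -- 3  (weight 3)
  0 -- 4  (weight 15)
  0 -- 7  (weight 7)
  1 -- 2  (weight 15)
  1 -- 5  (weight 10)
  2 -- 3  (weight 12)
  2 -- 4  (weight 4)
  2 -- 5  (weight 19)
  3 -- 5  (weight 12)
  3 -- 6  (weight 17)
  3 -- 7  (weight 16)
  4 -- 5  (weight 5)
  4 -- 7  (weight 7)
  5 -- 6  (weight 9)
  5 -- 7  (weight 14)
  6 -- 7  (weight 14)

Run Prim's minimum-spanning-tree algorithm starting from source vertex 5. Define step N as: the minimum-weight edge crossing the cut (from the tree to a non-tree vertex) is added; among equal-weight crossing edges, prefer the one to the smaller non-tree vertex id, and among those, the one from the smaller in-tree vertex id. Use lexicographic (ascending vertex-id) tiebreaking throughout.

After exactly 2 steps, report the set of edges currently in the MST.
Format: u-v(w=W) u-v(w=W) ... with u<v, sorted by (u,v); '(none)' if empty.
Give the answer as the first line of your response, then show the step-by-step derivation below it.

2-4(w=4) 4-5(w=5)

step 1: add edge 4-5 (w=5); MST = {4-5(w=5)}
step 2: add edge 2-4 (w=4); MST = {2-4(w=4) 4-5(w=5)}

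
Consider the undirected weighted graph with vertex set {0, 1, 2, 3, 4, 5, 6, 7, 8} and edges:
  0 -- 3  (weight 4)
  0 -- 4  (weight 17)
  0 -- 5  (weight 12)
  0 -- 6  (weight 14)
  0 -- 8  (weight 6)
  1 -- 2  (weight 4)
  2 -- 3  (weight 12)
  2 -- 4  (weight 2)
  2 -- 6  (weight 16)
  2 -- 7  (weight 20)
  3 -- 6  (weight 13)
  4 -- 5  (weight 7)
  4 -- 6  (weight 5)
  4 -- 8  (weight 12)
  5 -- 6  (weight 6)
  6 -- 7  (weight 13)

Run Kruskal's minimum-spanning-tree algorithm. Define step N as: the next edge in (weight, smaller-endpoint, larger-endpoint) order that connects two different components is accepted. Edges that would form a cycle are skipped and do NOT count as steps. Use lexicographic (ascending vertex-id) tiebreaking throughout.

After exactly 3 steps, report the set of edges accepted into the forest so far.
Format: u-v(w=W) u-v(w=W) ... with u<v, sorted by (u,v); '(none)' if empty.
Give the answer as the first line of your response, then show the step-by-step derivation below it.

0-3(w=4) 1-2(w=4) 2-4(w=2)

step 1: add edge 2-4 (w=2); MST = {2-4(w=2)}
step 2: add edge 0-3 (w=4); MST = {0-3(w=4) 2-4(w=2)}
step 3: add edge 1-2 (w=4); MST = {0-3(w=4) 1-2(w=4) 2-4(w=2)}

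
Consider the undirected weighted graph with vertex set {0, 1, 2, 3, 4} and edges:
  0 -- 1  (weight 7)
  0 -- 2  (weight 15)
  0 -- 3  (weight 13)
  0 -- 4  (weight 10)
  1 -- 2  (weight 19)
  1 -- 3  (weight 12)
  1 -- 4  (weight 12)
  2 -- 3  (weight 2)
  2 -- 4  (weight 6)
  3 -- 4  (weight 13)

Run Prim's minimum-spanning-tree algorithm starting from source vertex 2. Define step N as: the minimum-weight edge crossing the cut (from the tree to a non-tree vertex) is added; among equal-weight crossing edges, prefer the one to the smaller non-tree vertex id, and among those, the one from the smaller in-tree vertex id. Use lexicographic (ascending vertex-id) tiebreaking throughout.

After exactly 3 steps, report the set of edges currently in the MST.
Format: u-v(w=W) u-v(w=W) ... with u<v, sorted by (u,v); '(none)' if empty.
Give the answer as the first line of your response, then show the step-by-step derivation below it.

0-4(w=10) 2-3(w=2) 2-4(w=6)

step 1: add edge 2-3 (w=2); MST = {2-3(w=2)}
step 2: add edge 2-4 (w=6); MST = {2-3(w=2) 2-4(w=6)}
step 3: add edge 0-4 (w=10); MST = {0-4(w=10) 2-3(w=2) 2-4(w=6)}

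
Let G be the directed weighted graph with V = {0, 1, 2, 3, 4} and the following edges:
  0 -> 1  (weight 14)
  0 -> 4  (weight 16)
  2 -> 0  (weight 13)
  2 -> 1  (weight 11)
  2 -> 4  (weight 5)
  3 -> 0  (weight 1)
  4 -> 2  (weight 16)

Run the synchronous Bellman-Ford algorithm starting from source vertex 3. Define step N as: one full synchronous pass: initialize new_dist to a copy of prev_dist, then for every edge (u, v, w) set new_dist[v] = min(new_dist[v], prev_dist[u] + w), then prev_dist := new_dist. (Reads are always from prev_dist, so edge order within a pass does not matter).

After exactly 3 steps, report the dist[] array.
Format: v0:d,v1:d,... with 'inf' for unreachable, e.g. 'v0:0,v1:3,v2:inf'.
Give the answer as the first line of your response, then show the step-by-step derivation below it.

v0:1,v1:15,v2:33,v3:0,v4:17

step 1: dist = v0:1,v1:inf,v2:inf,v3:0,v4:inf
step 2: dist = v0:1,v1:15,v2:inf,v3:0,v4:17
step 3: dist = v0:1,v1:15,v2:33,v3:0,v4:17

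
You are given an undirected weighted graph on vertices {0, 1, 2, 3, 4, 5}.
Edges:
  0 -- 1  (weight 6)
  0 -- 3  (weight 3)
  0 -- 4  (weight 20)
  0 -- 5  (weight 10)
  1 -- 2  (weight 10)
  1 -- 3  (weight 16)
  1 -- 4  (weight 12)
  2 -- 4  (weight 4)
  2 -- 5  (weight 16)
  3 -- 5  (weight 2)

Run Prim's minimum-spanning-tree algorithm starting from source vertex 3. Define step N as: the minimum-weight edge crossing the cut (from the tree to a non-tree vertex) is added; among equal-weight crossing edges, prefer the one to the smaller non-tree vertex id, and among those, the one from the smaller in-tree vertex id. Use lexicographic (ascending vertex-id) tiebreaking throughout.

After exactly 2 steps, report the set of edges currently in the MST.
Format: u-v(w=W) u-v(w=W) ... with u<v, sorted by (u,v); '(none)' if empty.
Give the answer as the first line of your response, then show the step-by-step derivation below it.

0-3(w=3) 3-5(w=2)

step 1: add edge 3-5 (w=2); MST = {3-5(w=2)}
step 2: add edge 0-3 (w=3); MST = {0-3(w=3) 3-5(w=2)}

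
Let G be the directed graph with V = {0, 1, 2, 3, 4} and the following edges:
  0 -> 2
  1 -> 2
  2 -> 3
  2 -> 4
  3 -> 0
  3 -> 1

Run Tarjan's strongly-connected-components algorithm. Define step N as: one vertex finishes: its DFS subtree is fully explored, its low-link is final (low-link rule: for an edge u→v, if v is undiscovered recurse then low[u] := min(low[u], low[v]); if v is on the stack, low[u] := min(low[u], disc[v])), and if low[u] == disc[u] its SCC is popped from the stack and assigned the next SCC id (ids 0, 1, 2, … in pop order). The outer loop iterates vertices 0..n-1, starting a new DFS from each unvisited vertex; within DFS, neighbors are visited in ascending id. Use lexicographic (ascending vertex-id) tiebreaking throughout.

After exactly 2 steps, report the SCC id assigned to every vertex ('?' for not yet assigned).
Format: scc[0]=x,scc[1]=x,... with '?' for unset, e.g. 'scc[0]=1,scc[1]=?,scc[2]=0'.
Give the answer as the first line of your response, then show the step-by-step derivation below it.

scc[0]=?,scc[1]=?,scc[2]=?,scc[3]=?,scc[4]=?

step 1: low=(low[0]=0,low[1]=1,low[2]=1,low[3]=0,low[4]=?); scc=(scc[0]=?,scc[1]=?,scc[2]=?,scc[3]=?,scc[4]=?)
step 2: low=(low[0]=0,low[1]=1,low[2]=1,low[3]=0,low[4]=?); scc=(scc[0]=?,scc[1]=?,scc[2]=?,scc[3]=?,scc[4]=?)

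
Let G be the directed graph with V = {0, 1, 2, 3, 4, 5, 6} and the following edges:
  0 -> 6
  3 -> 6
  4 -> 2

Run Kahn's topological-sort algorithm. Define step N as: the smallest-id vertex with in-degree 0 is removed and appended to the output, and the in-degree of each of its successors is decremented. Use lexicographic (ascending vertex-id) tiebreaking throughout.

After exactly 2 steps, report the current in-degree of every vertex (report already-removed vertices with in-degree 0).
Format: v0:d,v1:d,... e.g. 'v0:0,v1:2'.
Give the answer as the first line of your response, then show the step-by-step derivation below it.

v0:0,v1:0,v2:1,v3:0,v4:0,v5:0,v6:1

step 1: output 0; order=[0]; indeg=(0,0,1,0,0,0,1)
step 2: output 1; order=[0,1]; indeg=(0,0,1,0,0,0,1)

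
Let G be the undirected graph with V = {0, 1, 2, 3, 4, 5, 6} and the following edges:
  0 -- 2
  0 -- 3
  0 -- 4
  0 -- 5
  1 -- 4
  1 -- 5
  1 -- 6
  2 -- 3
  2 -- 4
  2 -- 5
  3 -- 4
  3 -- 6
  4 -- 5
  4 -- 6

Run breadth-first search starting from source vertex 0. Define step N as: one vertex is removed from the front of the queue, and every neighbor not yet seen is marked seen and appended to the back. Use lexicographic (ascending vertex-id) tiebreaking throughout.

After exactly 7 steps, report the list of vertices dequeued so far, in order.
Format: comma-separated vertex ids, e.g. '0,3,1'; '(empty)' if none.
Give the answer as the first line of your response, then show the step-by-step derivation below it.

0,2,3,4,5,6,1

step 1: dequeue 0; queue=[2,3,4,5]; order=0
step 2: dequeue 2; queue=[3,4,5]; order=0,2
step 3: dequeue 3; queue=[4,5,6]; order=0,2,3
step 4: dequeue 4; queue=[5,6,1]; order=0,2,3,4
step 5: dequeue 5; queue=[6,1]; order=0,2,3,4,5
step 6: dequeue 6; queue=[1]; order=0,2,3,4,5,6
step 7: dequeue 1; queue=[(empty)]; order=0,2,3,4,5,6,1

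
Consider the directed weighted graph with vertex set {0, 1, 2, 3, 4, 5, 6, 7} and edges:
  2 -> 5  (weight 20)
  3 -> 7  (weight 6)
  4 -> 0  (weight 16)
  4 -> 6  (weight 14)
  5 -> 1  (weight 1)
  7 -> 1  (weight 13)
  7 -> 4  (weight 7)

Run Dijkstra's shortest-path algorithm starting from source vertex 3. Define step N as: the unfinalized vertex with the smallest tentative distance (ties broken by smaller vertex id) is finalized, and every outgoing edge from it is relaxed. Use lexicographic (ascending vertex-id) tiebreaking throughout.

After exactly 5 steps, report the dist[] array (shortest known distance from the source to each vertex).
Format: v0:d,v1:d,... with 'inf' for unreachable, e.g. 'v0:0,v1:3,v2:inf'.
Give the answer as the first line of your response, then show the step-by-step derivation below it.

v0:29,v1:19,v2:inf,v3:0,v4:13,v5:inf,v6:27,v7:6

step 1: dist = v0:inf,v1:inf,v2:inf,v3:0,v4:inf,v5:inf,v6:inf,v7:6
step 2: dist = v0:inf,v1:19,v2:inf,v3:0,v4:13,v5:inf,v6:inf,v7:6
step 3: dist = v0:29,v1:19,v2:inf,v3:0,v4:13,v5:inf,v6:27,v7:6
step 4: dist = v0:29,v1:19,v2:inf,v3:0,v4:13,v5:inf,v6:27,v7:6
step 5: dist = v0:29,v1:19,v2:inf,v3:0,v4:13,v5:inf,v6:27,v7:6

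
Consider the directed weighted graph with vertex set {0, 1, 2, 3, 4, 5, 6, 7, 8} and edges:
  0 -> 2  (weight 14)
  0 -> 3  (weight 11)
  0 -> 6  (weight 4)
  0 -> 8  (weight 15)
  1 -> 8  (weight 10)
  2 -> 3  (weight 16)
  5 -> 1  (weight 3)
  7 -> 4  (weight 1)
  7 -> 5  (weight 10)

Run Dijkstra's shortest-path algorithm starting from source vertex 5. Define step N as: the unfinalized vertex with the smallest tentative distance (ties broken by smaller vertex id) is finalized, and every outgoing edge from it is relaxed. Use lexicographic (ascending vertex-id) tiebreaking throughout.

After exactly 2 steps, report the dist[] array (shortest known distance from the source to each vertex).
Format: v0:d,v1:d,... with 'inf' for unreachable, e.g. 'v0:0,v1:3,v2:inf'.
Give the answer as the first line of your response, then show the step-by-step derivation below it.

v0:inf,v1:3,v2:inf,v3:inf,v4:inf,v5:0,v6:inf,v7:inf,v8:13

step 1: dist = v0:inf,v1:3,v2:inf,v3:inf,v4:inf,v5:0,v6:inf,v7:inf,v8:inf
step 2: dist = v0:inf,v1:3,v2:inf,v3:inf,v4:inf,v5:0,v6:inf,v7:inf,v8:13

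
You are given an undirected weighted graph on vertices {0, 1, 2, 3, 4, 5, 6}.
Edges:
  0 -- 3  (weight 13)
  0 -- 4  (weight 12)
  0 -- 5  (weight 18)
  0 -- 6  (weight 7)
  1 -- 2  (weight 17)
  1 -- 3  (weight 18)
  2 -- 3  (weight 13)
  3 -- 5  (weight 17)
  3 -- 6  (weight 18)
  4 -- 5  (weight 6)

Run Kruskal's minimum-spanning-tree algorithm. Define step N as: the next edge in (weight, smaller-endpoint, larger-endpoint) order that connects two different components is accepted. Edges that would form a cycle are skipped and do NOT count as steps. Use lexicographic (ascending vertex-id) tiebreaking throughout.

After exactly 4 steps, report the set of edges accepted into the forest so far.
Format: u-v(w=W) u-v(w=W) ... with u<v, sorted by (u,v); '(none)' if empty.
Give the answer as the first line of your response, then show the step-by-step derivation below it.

0-3(w=13) 0-4(w=12) 0-6(w=7) 4-5(w=6)

step 1: add edge 4-5 (w=6); MST = {4-5(w=6)}
step 2: add edge 0-6 (w=7); MST = {0-6(w=7) 4-5(w=6)}
step 3: add edge 0-4 (w=12); MST = {0-4(w=12) 0-6(w=7) 4-5(w=6)}
step 4: add edge 0-3 (w=13); MST = {0-3(w=13) 0-4(w=12) 0-6(w=7) 4-5(w=6)}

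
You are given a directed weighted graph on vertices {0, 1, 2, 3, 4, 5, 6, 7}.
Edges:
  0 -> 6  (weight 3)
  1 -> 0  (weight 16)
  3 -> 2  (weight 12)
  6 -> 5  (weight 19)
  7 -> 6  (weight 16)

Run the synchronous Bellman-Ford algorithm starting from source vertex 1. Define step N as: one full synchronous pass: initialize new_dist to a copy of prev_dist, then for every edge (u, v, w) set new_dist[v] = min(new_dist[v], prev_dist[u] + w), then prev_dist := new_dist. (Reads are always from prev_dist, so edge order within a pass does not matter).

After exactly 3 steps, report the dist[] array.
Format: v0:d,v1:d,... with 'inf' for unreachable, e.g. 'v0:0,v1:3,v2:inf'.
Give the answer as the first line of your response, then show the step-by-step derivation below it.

v0:16,v1:0,v2:inf,v3:inf,v4:inf,v5:38,v6:19,v7:inf

step 1: dist = v0:16,v1:0,v2:inf,v3:inf,v4:inf,v5:inf,v6:inf,v7:inf
step 2: dist = v0:16,v1:0,v2:inf,v3:inf,v4:inf,v5:inf,v6:19,v7:inf
step 3: dist = v0:16,v1:0,v2:inf,v3:inf,v4:inf,v5:38,v6:19,v7:inf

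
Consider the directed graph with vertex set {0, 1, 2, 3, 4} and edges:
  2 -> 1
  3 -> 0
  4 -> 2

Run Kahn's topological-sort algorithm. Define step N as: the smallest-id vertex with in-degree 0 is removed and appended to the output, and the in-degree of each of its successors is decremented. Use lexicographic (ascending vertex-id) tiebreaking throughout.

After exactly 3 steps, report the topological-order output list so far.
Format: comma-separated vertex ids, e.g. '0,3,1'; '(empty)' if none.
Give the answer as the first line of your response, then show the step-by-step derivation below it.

3,0,4

step 1: output 3; order=[3]; indeg=(0,1,1,0,0)
step 2: output 0; order=[3,0]; indeg=(0,1,1,0,0)
step 3: output 4; order=[3,0,4]; indeg=(0,1,0,0,0)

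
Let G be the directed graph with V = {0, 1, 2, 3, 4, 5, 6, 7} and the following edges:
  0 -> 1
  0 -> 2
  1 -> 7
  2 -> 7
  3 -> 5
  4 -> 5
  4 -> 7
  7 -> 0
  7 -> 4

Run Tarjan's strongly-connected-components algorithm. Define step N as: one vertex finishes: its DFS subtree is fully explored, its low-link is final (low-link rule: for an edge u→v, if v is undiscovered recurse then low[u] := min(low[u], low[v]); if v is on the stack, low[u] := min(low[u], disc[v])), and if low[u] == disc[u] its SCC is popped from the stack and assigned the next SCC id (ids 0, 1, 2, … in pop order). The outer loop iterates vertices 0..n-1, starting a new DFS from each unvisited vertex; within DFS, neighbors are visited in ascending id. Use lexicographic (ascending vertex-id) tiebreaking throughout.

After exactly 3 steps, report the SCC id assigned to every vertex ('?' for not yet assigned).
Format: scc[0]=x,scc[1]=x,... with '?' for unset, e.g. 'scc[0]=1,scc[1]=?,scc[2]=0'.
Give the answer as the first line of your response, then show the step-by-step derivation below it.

scc[0]=?,scc[1]=?,scc[2]=?,scc[3]=?,scc[4]=?,scc[5]=0,scc[6]=?,scc[7]=?

step 1: low=(low[0]=0,low[1]=1,low[2]=?,low[3]=?,low[4]=3,low[5]=4,low[6]=?,low[7]=0); scc=(scc[0]=?,scc[1]=?,scc[2]=?,scc[3]=?,scc[4]=?,scc[5]=0,scc[6]=?,scc[7]=?)
step 2: low=(low[0]=0,low[1]=1,low[2]=?,low[3]=?,low[4]=2,low[5]=4,low[6]=?,low[7]=0); scc=(scc[0]=?,scc[1]=?,scc[2]=?,scc[3]=?,scc[4]=?,scc[5]=0,scc[6]=?,scc[7]=?)
step 3: low=(low[0]=0,low[1]=1,low[2]=?,low[3]=?,low[4]=2,low[5]=4,low[6]=?,low[7]=0); scc=(scc[0]=?,scc[1]=?,scc[2]=?,scc[3]=?,scc[4]=?,scc[5]=0,scc[6]=?,scc[7]=?)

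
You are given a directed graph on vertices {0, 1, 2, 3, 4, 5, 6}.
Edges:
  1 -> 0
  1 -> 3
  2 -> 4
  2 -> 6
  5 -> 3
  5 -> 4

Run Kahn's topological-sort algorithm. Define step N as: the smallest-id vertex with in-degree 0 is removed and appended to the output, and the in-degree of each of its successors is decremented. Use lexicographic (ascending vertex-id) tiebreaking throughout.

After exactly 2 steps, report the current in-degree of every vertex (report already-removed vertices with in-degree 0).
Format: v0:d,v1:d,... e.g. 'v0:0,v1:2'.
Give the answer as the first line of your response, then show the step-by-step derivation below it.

v0:0,v1:0,v2:0,v3:1,v4:2,v5:0,v6:1

step 1: output 1; order=[1]; indeg=(0,0,0,1,2,0,1)
step 2: output 0; order=[1,0]; indeg=(0,0,0,1,2,0,1)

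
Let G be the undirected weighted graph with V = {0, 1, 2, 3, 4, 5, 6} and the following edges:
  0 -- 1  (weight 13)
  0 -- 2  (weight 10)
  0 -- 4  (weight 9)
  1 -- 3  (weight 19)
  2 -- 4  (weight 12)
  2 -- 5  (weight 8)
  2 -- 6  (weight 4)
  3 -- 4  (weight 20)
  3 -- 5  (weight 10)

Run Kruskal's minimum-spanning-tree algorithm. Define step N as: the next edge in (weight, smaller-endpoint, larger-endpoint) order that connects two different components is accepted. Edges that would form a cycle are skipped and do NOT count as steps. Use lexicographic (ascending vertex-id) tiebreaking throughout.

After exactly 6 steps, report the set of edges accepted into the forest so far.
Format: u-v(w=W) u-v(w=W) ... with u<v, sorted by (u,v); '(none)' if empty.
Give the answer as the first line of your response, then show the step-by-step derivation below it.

0-1(w=13) 0-2(w=10) 0-4(w=9) 2-5(w=8) 2-6(w=4) 3-5(w=10)

step 1: add edge 2-6 (w=4); MST = {2-6(w=4)}
step 2: add edge 2-5 (w=8); MST = {2-5(w=8) 2-6(w=4)}
step 3: add edge 0-4 (w=9); MST = {0-4(w=9) 2-5(w=8) 2-6(w=4)}
step 4: add edge 0-2 (w=10); MST = {0-2(w=10) 0-4(w=9) 2-5(w=8) 2-6(w=4)}
step 5: add edge 3-5 (w=10); MST = {0-2(w=10) 0-4(w=9) 2-5(w=8) 2-6(w=4) 3-5(w=10)}
step 6: add edge 0-1 (w=13); MST = {0-1(w=13) 0-2(w=10) 0-4(w=9) 2-5(w=8) 2-6(w=4) 3-5(w=10)}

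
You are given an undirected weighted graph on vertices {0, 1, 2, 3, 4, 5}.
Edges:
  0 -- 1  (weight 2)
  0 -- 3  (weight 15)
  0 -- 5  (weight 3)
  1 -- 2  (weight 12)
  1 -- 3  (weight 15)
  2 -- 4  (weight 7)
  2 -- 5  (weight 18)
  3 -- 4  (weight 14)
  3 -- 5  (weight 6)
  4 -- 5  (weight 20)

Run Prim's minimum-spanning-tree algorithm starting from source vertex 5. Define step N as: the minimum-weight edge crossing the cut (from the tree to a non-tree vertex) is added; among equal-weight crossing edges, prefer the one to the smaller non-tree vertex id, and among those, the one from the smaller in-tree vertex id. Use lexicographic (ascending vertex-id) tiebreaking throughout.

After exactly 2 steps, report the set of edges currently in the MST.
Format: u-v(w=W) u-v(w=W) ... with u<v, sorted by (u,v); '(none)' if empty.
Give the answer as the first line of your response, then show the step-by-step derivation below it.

0-1(w=2) 0-5(w=3)

step 1: add edge 0-5 (w=3); MST = {0-5(w=3)}
step 2: add edge 0-1 (w=2); MST = {0-1(w=2) 0-5(w=3)}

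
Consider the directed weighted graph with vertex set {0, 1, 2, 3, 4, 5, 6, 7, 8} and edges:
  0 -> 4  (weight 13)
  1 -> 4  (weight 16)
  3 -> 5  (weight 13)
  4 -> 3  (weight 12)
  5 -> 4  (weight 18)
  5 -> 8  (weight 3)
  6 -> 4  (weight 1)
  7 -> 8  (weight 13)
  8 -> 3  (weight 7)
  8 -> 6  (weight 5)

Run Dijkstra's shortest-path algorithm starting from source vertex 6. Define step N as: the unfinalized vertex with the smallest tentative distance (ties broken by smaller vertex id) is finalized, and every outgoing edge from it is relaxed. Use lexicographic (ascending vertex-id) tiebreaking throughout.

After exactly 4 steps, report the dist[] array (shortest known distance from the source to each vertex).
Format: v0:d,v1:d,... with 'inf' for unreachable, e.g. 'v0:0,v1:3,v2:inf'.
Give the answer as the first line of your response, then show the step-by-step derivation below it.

v0:inf,v1:inf,v2:inf,v3:13,v4:1,v5:26,v6:0,v7:inf,v8:29

step 1: dist = v0:inf,v1:inf,v2:inf,v3:inf,v4:1,v5:inf,v6:0,v7:inf,v8:inf
step 2: dist = v0:inf,v1:inf,v2:inf,v3:13,v4:1,v5:inf,v6:0,v7:inf,v8:inf
step 3: dist = v0:inf,v1:inf,v2:inf,v3:13,v4:1,v5:26,v6:0,v7:inf,v8:inf
step 4: dist = v0:inf,v1:inf,v2:inf,v3:13,v4:1,v5:26,v6:0,v7:inf,v8:29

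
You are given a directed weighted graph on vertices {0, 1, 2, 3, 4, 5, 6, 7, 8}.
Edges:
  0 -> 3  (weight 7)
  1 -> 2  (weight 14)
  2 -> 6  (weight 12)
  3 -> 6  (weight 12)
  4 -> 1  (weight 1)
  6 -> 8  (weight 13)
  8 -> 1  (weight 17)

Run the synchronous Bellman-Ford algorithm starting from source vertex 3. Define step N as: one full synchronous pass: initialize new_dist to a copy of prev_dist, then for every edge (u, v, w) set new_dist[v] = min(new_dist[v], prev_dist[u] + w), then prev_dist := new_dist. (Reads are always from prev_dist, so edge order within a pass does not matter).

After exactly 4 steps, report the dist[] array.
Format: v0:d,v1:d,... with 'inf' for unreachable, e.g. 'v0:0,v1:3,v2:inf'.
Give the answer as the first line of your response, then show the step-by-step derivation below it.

v0:inf,v1:42,v2:56,v3:0,v4:inf,v5:inf,v6:12,v7:inf,v8:25

step 1: dist = v0:inf,v1:inf,v2:inf,v3:0,v4:inf,v5:inf,v6:12,v7:inf,v8:inf
step 2: dist = v0:inf,v1:inf,v2:inf,v3:0,v4:inf,v5:inf,v6:12,v7:inf,v8:25
step 3: dist = v0:inf,v1:42,v2:inf,v3:0,v4:inf,v5:inf,v6:12,v7:inf,v8:25
step 4: dist = v0:inf,v1:42,v2:56,v3:0,v4:inf,v5:inf,v6:12,v7:inf,v8:25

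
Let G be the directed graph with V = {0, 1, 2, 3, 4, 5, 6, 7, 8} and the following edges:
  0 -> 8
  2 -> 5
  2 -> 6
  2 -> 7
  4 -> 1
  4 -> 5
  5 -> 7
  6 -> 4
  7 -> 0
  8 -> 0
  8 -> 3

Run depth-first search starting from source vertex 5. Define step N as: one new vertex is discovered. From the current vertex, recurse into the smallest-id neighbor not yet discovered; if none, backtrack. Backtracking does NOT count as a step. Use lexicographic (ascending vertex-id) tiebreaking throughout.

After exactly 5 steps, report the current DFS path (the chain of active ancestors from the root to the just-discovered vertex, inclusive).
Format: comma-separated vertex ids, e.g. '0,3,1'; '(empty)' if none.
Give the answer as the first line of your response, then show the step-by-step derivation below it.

5,7,0,8,3

step 1: discover 5; path=5; order=5
step 2: discover 7; path=5>7; order=5,7
step 3: discover 0; path=5>7>0; order=5,7,0
step 4: discover 8; path=5>7>0>8; order=5,7,0,8
step 5: discover 3; path=5>7>0>8>3; order=5,7,0,8,3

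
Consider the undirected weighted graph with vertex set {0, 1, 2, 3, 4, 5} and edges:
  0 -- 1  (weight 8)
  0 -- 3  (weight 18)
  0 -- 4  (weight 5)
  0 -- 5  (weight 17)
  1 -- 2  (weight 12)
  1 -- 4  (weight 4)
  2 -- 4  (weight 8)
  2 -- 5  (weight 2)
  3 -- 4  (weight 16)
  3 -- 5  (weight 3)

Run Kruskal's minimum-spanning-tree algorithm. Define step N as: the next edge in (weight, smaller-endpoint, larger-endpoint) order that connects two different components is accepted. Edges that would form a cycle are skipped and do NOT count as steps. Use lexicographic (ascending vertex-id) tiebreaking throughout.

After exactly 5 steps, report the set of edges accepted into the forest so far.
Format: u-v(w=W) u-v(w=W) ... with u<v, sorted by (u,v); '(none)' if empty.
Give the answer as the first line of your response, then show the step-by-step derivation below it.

0-4(w=5) 1-4(w=4) 2-4(w=8) 2-5(w=2) 3-5(w=3)

step 1: add edge 2-5 (w=2); MST = {2-5(w=2)}
step 2: add edge 3-5 (w=3); MST = {2-5(w=2) 3-5(w=3)}
step 3: add edge 1-4 (w=4); MST = {1-4(w=4) 2-5(w=2) 3-5(w=3)}
step 4: add edge 0-4 (w=5); MST = {0-4(w=5) 1-4(w=4) 2-5(w=2) 3-5(w=3)}
step 5: add edge 2-4 (w=8); MST = {0-4(w=5) 1-4(w=4) 2-4(w=8) 2-5(w=2) 3-5(w=3)}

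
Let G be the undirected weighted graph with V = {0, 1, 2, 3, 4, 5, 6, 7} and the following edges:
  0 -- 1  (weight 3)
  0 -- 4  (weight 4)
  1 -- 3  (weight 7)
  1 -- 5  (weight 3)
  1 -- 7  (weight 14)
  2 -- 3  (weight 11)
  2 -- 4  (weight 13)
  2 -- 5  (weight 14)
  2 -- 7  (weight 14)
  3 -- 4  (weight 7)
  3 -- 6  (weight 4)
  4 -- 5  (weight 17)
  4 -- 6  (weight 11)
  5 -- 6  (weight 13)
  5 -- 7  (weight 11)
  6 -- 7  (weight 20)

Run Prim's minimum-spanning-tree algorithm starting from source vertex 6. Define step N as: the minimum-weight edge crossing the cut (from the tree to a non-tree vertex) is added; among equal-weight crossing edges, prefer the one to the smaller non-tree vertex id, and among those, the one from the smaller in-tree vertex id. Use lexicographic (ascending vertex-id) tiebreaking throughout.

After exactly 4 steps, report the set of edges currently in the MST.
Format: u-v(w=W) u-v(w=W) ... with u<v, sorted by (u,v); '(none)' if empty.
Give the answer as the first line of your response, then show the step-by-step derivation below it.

0-1(w=3) 1-3(w=7) 1-5(w=3) 3-6(w=4)

step 1: add edge 3-6 (w=4); MST = {3-6(w=4)}
step 2: add edge 1-3 (w=7); MST = {1-3(w=7) 3-6(w=4)}
step 3: add edge 0-1 (w=3); MST = {0-1(w=3) 1-3(w=7) 3-6(w=4)}
step 4: add edge 1-5 (w=3); MST = {0-1(w=3) 1-3(w=7) 1-5(w=3) 3-6(w=4)}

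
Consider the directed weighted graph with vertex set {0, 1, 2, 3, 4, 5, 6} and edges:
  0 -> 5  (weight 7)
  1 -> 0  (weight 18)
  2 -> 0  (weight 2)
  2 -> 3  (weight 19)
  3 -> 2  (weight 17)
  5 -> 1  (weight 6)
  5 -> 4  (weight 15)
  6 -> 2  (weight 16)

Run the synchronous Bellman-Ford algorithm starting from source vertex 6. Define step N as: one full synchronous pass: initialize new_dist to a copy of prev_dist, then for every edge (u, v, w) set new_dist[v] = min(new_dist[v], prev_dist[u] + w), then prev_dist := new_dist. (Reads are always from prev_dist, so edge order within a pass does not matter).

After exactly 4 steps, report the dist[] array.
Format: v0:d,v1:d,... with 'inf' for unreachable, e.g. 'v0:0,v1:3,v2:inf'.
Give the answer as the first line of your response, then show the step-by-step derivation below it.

v0:18,v1:31,v2:16,v3:35,v4:40,v5:25,v6:0

step 1: dist = v0:inf,v1:inf,v2:16,v3:inf,v4:inf,v5:inf,v6:0
step 2: dist = v0:18,v1:inf,v2:16,v3:35,v4:inf,v5:inf,v6:0
step 3: dist = v0:18,v1:inf,v2:16,v3:35,v4:inf,v5:25,v6:0
step 4: dist = v0:18,v1:31,v2:16,v3:35,v4:40,v5:25,v6:0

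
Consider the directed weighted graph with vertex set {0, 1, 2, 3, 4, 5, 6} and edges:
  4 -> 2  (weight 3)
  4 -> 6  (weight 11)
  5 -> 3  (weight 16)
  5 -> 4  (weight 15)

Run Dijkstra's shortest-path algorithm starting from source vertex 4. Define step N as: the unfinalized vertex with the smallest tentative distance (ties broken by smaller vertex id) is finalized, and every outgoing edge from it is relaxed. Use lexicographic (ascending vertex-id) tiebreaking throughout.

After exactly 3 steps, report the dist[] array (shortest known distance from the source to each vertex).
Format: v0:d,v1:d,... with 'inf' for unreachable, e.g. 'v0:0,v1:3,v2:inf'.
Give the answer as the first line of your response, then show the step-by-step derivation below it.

v0:inf,v1:inf,v2:3,v3:inf,v4:0,v5:inf,v6:11

step 1: dist = v0:inf,v1:inf,v2:3,v3:inf,v4:0,v5:inf,v6:11
step 2: dist = v0:inf,v1:inf,v2:3,v3:inf,v4:0,v5:inf,v6:11
step 3: dist = v0:inf,v1:inf,v2:3,v3:inf,v4:0,v5:inf,v6:11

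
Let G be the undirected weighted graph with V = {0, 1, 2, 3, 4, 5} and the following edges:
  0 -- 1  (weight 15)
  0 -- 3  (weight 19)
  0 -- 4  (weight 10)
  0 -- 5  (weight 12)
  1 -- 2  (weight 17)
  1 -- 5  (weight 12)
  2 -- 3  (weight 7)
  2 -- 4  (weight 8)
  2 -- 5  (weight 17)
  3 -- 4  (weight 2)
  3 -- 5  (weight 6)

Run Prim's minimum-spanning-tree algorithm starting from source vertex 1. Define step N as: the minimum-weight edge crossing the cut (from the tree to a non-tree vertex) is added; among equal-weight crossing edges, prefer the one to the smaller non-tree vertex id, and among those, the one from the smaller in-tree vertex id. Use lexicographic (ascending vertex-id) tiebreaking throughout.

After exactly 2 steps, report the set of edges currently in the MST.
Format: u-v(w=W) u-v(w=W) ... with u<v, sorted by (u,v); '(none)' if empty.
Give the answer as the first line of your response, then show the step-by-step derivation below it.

1-5(w=12) 3-5(w=6)

step 1: add edge 1-5 (w=12); MST = {1-5(w=12)}
step 2: add edge 3-5 (w=6); MST = {1-5(w=12) 3-5(w=6)}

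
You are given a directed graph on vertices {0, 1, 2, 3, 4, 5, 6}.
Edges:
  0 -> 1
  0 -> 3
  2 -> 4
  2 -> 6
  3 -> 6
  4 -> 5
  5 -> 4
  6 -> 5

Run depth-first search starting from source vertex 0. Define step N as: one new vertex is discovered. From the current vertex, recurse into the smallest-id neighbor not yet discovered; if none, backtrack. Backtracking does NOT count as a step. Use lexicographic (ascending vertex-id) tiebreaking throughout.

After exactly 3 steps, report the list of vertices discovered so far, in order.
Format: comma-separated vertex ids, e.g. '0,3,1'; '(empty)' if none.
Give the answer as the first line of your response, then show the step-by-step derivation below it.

0,1,3

step 1: discover 0; path=0; order=0
step 2: discover 1; path=0>1; order=0,1
step 3: discover 3; path=0>3; order=0,1,3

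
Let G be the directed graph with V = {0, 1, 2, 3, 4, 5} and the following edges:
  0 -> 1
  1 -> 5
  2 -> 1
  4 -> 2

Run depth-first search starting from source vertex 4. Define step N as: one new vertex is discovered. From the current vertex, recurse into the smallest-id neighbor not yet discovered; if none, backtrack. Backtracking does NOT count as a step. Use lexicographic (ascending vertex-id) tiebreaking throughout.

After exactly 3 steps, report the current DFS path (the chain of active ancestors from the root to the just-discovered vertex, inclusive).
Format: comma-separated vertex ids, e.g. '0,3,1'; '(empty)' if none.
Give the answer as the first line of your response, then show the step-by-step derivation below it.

4,2,1

step 1: discover 4; path=4; order=4
step 2: discover 2; path=4>2; order=4,2
step 3: discover 1; path=4>2>1; order=4,2,1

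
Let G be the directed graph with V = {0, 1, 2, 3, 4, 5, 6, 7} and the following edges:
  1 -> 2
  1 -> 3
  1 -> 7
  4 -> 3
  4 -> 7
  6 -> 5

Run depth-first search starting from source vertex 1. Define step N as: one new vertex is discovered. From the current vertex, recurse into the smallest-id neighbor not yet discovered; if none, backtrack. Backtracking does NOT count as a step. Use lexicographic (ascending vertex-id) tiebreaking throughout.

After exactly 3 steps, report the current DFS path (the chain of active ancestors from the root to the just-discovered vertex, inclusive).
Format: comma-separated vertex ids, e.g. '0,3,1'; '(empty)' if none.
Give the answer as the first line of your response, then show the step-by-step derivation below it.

1,3

step 1: discover 1; path=1; order=1
step 2: discover 2; path=1>2; order=1,2
step 3: discover 3; path=1>3; order=1,2,3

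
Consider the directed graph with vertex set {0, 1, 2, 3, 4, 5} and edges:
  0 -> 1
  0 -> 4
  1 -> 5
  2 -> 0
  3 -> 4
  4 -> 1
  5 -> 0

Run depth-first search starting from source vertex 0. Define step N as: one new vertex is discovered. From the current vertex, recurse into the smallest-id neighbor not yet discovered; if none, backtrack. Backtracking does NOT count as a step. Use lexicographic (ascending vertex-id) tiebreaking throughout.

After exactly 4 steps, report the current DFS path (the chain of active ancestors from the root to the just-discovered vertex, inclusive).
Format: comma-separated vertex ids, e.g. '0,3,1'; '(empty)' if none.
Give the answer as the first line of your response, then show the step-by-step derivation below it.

0,4

step 1: discover 0; path=0; order=0
step 2: discover 1; path=0>1; order=0,1
step 3: discover 5; path=0>1>5; order=0,1,5
step 4: discover 4; path=0>4; order=0,1,5,4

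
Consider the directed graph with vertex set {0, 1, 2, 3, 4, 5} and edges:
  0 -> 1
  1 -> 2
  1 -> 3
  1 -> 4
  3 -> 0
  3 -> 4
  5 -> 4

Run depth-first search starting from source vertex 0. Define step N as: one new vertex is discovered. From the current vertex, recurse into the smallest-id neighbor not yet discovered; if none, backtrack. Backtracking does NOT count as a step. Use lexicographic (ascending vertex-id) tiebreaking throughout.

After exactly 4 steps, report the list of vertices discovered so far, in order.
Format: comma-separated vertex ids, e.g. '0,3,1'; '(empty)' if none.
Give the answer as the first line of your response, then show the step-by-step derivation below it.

0,1,2,3

step 1: discover 0; path=0; order=0
step 2: discover 1; path=0>1; order=0,1
step 3: discover 2; path=0>1>2; order=0,1,2
step 4: discover 3; path=0>1>3; order=0,1,2,3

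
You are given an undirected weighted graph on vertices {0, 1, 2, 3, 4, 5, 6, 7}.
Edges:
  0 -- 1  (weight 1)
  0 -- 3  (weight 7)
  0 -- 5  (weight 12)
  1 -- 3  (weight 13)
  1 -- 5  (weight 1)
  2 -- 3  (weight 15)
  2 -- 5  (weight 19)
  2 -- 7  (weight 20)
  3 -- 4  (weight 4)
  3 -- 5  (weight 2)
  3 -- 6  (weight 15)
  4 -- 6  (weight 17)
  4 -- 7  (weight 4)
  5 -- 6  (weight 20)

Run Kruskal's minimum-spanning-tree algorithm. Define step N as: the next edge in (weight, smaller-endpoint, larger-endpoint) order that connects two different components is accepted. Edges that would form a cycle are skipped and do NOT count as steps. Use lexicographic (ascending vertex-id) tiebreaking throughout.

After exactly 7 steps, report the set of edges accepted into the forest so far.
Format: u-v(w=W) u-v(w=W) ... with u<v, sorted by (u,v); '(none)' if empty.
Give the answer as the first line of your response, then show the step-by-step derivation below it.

0-1(w=1) 1-5(w=1) 2-3(w=15) 3-4(w=4) 3-5(w=2) 3-6(w=15) 4-7(w=4)

step 1: add edge 0-1 (w=1); MST = {0-1(w=1)}
step 2: add edge 1-5 (w=1); MST = {0-1(w=1) 1-5(w=1)}
step 3: add edge 3-5 (w=2); MST = {0-1(w=1) 1-5(w=1) 3-5(w=2)}
step 4: add edge 3-4 (w=4); MST = {0-1(w=1) 1-5(w=1) 3-4(w=4) 3-5(w=2)}
step 5: add edge 4-7 (w=4); MST = {0-1(w=1) 1-5(w=1) 3-4(w=4) 3-5(w=2) 4-7(w=4)}
step 6: add edge 2-3 (w=15); MST = {0-1(w=1) 1-5(w=1) 2-3(w=15) 3-4(w=4) 3-5(w=2) 4-7(w=4)}
step 7: add edge 3-6 (w=15); MST = {0-1(w=1) 1-5(w=1) 2-3(w=15) 3-4(w=4) 3-5(w=2) 3-6(w=15) 4-7(w=4)}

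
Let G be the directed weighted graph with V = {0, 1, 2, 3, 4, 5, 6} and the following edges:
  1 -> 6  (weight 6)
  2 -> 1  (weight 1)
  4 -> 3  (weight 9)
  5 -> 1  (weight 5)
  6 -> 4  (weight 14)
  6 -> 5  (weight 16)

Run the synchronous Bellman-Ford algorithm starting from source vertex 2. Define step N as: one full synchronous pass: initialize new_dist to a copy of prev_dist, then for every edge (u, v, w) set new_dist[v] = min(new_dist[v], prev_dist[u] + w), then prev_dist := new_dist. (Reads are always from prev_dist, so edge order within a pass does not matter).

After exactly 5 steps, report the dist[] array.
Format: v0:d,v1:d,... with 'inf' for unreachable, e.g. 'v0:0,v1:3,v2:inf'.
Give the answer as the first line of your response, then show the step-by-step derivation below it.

v0:inf,v1:1,v2:0,v3:30,v4:21,v5:23,v6:7

step 1: dist = v0:inf,v1:1,v2:0,v3:inf,v4:inf,v5:inf,v6:inf
step 2: dist = v0:inf,v1:1,v2:0,v3:inf,v4:inf,v5:inf,v6:7
step 3: dist = v0:inf,v1:1,v2:0,v3:inf,v4:21,v5:23,v6:7
step 4: dist = v0:inf,v1:1,v2:0,v3:30,v4:21,v5:23,v6:7
step 5: dist = v0:inf,v1:1,v2:0,v3:30,v4:21,v5:23,v6:7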